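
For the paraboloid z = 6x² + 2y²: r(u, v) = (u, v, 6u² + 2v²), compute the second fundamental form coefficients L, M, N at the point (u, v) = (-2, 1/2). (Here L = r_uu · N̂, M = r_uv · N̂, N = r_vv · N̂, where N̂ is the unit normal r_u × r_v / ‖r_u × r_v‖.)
L = 12*sqrt(581)/581;  M = 0;  N = 4*sqrt(581)/581

Compute the unit normal N̂(u, v) = (-12*u/sqrt(144*u^2 + 16*v^2 + 1), -4*v/sqrt(144*u^2 + 16*v^2 + 1), 1/sqrt(144*u^2 + 16*v^2 + 1)), and the second partials r_uu, r_uv, r_vv. Take dot products:
  L(u, v) = r_uu · N̂ = 12/sqrt(144*u^2 + 16*v^2 + 1),
  M(u, v) = r_uv · N̂ = 0,
  N(u, v) = r_vv · N̂ = 4/sqrt(144*u^2 + 16*v^2 + 1).
Evaluating at (u, v) = (-2, 1/2):
  L = 12*sqrt(581)/581, M = 0, N = 4*sqrt(581)/581.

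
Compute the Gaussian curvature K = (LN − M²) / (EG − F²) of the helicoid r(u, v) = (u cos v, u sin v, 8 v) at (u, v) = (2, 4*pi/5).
K = -4/289

Coefficients of the first fundamental form: E = 1, F = 0, G = u^2 + 64.
Coefficients of the second fundamental form: L = 0, M = -8/sqrt(u^2 + 64), N = 0.
Assemble K = (LN − M²)/(EG − F²) = -64/(u^2 + 64)^2. At (u, v) = (2, 4*pi/5): K = -4/289.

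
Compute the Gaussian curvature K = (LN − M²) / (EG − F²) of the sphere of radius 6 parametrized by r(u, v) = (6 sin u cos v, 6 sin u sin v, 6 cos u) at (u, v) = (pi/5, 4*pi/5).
K = 1/36

Coefficients of the first fundamental form: E = 36, F = 0, G = 36*sin(u)^2.
Coefficients of the second fundamental form: L = -6*sin(u)/Abs(sin(u)), M = 0, N = -6*sin(u)^3/Abs(sin(u)).
Assemble K = (LN − M²)/(EG − F²) = 1/36. At (u, v) = (pi/5, 4*pi/5): K = 1/36.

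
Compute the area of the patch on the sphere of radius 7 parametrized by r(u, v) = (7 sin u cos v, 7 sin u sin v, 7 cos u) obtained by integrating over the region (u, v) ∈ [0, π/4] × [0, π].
Area = 49*pi*(2 - sqrt(2))/2

Area = ∫∫ √(EG − F²) du dv with √(EG − F²) = 49*Abs(sin(u)). Integrating over [0, π/4] × [0, π] gives 49*pi*(2 - sqrt(2))/2.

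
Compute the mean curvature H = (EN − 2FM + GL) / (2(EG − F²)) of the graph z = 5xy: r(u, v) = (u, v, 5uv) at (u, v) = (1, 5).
H = -625*sqrt(651)/423801

With E = 25*v^2 + 1, F = 25*u*v, G = 25*u^2 + 1, L = 0, M = 5/sqrt(25*u^2 + 25*v^2 + 1), N = 0, assemble
  H = (EN − 2FM + GL) / (2(EG − F²)) = -125*u*v/(25*u^2 + 25*v^2 + 1)^(3/2).
At (u, v) = (1, 5): H = -625*sqrt(651)/423801.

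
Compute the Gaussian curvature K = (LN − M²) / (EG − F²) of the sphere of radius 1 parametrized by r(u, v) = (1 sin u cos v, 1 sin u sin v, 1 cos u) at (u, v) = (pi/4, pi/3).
K = 1

Coefficients of the first fundamental form: E = 1, F = 0, G = sin(u)^2.
Coefficients of the second fundamental form: L = -sin(u)/Abs(sin(u)), M = 0, N = -sin(u)^3/Abs(sin(u)).
Assemble K = (LN − M²)/(EG − F²) = 1. At (u, v) = (pi/4, pi/3): K = 1.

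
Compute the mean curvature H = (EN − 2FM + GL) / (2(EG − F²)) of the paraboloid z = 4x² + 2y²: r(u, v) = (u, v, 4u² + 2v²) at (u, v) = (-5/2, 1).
H = 290*sqrt(417)/57963

With E = 64*u^2 + 1, F = 32*u*v, G = 16*v^2 + 1, L = 8/sqrt(64*u^2 + 16*v^2 + 1), M = 0, N = 4/sqrt(64*u^2 + 16*v^2 + 1), assemble
  H = (EN − 2FM + GL) / (2(EG − F²)) = 2*(64*u^2 + 32*v^2 + 3)/(64*u^2 + 16*v^2 + 1)^(3/2).
At (u, v) = (-5/2, 1): H = 290*sqrt(417)/57963.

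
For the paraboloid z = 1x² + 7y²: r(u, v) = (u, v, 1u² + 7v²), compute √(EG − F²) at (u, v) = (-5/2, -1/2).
√(EG − F²)|_{(-5/2, -1/2)} = 5*sqrt(3)

E = 4*u^2 + 1, F = 28*u*v, G = 196*v^2 + 1; EG − F² = 4*u^2 + 196*v^2 + 1; √(EG − F²) = sqrt(4*u^2 + 196*v^2 + 1). At the given point: 5*sqrt(3).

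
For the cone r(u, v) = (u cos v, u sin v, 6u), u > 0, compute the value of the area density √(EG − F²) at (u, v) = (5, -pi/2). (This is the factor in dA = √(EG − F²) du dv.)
√(EG − F²)|_{(5, -pi/2)} = 5*sqrt(37)

E = 37, F = 0, G = u^2, so EG − F² = 37*u^2. Taking the positive square root: √(EG − F²) = sqrt(37)*Abs(u). At (u, v) = (5, -pi/2): 5*sqrt(37).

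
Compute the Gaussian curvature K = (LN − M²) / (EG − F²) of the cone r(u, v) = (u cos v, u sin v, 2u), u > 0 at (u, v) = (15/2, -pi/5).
K = 0

Coefficients of the first fundamental form: E = 5, F = 0, G = u^2.
Coefficients of the second fundamental form: L = 0, M = 0, N = 2*sqrt(5)*u^2/(5*Abs(u)).
Assemble K = (LN − M²)/(EG − F²) = 0. At (u, v) = (15/2, -pi/5): K = 0.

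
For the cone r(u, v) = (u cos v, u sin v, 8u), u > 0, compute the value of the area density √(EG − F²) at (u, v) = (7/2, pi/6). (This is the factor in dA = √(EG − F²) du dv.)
√(EG − F²)|_{(7/2, pi/6)} = 7*sqrt(65)/2

E = 65, F = 0, G = u^2, so EG − F² = 65*u^2. Taking the positive square root: √(EG − F²) = sqrt(65)*Abs(u). At (u, v) = (7/2, pi/6): 7*sqrt(65)/2.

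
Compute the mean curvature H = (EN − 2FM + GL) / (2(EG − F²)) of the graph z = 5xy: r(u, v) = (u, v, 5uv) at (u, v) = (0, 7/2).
H = 0

With E = 25*v^2 + 1, F = 25*u*v, G = 25*u^2 + 1, L = 0, M = 5/sqrt(25*u^2 + 25*v^2 + 1), N = 0, assemble
  H = (EN − 2FM + GL) / (2(EG − F²)) = -125*u*v/(25*u^2 + 25*v^2 + 1)^(3/2).
At (u, v) = (0, 7/2): H = 0.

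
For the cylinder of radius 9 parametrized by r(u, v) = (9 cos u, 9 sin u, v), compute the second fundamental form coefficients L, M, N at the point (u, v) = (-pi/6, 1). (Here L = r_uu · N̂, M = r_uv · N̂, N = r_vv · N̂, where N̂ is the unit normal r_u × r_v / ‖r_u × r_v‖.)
L = -9;  M = 0;  N = 0

Compute the unit normal N̂(u, v) = (cos(u), sin(u), 0), and the second partials r_uu, r_uv, r_vv. Take dot products:
  L(u, v) = r_uu · N̂ = -9,
  M(u, v) = r_uv · N̂ = 0,
  N(u, v) = r_vv · N̂ = 0.
Evaluating at (u, v) = (-pi/6, 1):
  L = -9, M = 0, N = 0.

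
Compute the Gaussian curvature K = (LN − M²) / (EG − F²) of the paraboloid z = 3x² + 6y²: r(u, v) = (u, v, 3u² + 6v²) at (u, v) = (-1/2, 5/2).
K = 18/207025

Coefficients of the first fundamental form: E = 36*u^2 + 1, F = 72*u*v, G = 144*v^2 + 1.
Coefficients of the second fundamental form: L = 6/sqrt(36*u^2 + 144*v^2 + 1), M = 0, N = 12/sqrt(36*u^2 + 144*v^2 + 1).
Assemble K = (LN − M²)/(EG − F²) = 72/(1296*u^4 + 10368*u^2*v^2 + 72*u^2 + 20736*v^4 + 288*v^2 + 1). At (u, v) = (-1/2, 5/2): K = 18/207025.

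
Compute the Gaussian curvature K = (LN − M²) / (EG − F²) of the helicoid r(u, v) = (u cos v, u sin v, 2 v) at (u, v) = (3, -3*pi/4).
K = -4/169

Coefficients of the first fundamental form: E = 1, F = 0, G = u^2 + 4.
Coefficients of the second fundamental form: L = 0, M = -2/sqrt(u^2 + 4), N = 0.
Assemble K = (LN − M²)/(EG − F²) = -4/(u^2 + 4)^2. At (u, v) = (3, -3*pi/4): K = -4/169.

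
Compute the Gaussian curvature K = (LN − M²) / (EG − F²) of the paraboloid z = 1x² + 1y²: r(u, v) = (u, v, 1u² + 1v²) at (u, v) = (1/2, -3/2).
K = 4/121

Coefficients of the first fundamental form: E = 4*u^2 + 1, F = 4*u*v, G = 4*v^2 + 1.
Coefficients of the second fundamental form: L = 2/sqrt(4*u^2 + 4*v^2 + 1), M = 0, N = 2/sqrt(4*u^2 + 4*v^2 + 1).
Assemble K = (LN − M²)/(EG − F²) = 4/(16*u^4 + 32*u^2*v^2 + 8*u^2 + 16*v^4 + 8*v^2 + 1). At (u, v) = (1/2, -3/2): K = 4/121.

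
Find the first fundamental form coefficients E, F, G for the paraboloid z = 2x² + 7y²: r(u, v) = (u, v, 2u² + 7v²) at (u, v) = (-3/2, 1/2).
E = 37;  F = -42;  G = 50

Partials: r_u = (1, 0, 4*u), r_v = (0, 1, 14*v). As functions of (u, v):
  E = r_u · r_u = 16*u^2 + 1,
  F = r_u · r_v = 56*u*v,
  G = r_v · r_v = 196*v^2 + 1.
Evaluating at (u, v) = (-3/2, 1/2): E = 37, F = -42, G = 50.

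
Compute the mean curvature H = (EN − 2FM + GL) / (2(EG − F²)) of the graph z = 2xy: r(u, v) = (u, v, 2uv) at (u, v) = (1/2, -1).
H = sqrt(6)/9

With E = 4*v^2 + 1, F = 4*u*v, G = 4*u^2 + 1, L = 0, M = 2/sqrt(4*u^2 + 4*v^2 + 1), N = 0, assemble
  H = (EN − 2FM + GL) / (2(EG − F²)) = -8*u*v/(4*u^2 + 4*v^2 + 1)^(3/2).
At (u, v) = (1/2, -1): H = sqrt(6)/9.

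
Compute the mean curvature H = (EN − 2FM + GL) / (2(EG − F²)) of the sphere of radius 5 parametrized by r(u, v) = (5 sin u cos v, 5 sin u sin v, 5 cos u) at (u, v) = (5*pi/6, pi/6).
H = -1/5

With E = 25, F = 0, G = 25*sin(u)^2, L = -5*sin(u)/Abs(sin(u)), M = 0, N = -5*sin(u)^3/Abs(sin(u)), assemble
  H = (EN − 2FM + GL) / (2(EG − F²)) = -sin(u)/(5*Abs(sin(u))).
At (u, v) = (5*pi/6, pi/6): H = -1/5.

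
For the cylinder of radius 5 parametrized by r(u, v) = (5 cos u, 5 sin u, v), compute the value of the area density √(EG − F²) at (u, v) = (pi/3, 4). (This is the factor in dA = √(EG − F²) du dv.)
√(EG − F²)|_{(pi/3, 4)} = 5

E = 25, F = 0, G = 1, so EG − F² = 25. Taking the positive square root: √(EG − F²) = 5. At (u, v) = (pi/3, 4): 5.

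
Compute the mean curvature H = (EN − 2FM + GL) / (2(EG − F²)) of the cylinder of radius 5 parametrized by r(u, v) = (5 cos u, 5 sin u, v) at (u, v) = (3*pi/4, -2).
H = -1/10

With E = 25, F = 0, G = 1, L = -5, M = 0, N = 0, assemble
  H = (EN − 2FM + GL) / (2(EG − F²)) = -1/10.
At (u, v) = (3*pi/4, -2): H = -1/10.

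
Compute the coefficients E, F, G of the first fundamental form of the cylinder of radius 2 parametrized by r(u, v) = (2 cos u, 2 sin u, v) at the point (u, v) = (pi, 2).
E = 4;  F = 0;  G = 1

Partials: r_u = (-2*sin(u), 2*cos(u), 0), r_v = (0, 0, 1). As functions of (u, v):
  E = r_u · r_u = 4,
  F = r_u · r_v = 0,
  G = r_v · r_v = 1.
Evaluating at (u, v) = (pi, 2): E = 4, F = 0, G = 1.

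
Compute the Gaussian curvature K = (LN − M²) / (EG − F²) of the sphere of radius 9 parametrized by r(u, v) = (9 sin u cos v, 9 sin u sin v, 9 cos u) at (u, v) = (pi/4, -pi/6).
K = 1/81

Coefficients of the first fundamental form: E = 81, F = 0, G = 81*sin(u)^2.
Coefficients of the second fundamental form: L = -9*sin(u)/Abs(sin(u)), M = 0, N = -9*sin(u)^3/Abs(sin(u)).
Assemble K = (LN − M²)/(EG − F²) = 1/81. At (u, v) = (pi/4, -pi/6): K = 1/81.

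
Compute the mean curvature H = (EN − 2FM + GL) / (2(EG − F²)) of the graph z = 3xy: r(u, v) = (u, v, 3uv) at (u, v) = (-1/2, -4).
H = -432*sqrt(589)/346921

With E = 9*v^2 + 1, F = 9*u*v, G = 9*u^2 + 1, L = 0, M = 3/sqrt(9*u^2 + 9*v^2 + 1), N = 0, assemble
  H = (EN − 2FM + GL) / (2(EG − F²)) = -27*u*v/(9*u^2 + 9*v^2 + 1)^(3/2).
At (u, v) = (-1/2, -4): H = -432*sqrt(589)/346921.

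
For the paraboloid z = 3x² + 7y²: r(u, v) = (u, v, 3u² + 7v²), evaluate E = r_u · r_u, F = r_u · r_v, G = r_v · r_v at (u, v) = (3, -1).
E = 325;  F = -252;  G = 197

Partials: r_u = (1, 0, 6*u), r_v = (0, 1, 14*v). As functions of (u, v):
  E = r_u · r_u = 36*u^2 + 1,
  F = r_u · r_v = 84*u*v,
  G = r_v · r_v = 196*v^2 + 1.
Evaluating at (u, v) = (3, -1): E = 325, F = -252, G = 197.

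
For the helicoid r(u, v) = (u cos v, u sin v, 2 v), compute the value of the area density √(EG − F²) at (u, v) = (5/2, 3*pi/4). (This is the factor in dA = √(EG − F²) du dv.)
√(EG − F²)|_{(5/2, 3*pi/4)} = sqrt(41)/2

E = 1, F = 0, G = u^2 + 4, so EG − F² = u^2 + 4. Taking the positive square root: √(EG − F²) = sqrt(u^2 + 4). At (u, v) = (5/2, 3*pi/4): sqrt(41)/2.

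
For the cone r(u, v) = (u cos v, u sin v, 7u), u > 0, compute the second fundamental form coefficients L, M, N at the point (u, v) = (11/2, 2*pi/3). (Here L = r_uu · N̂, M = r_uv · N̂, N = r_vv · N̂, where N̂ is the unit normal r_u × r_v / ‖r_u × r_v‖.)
L = 0;  M = 0;  N = 77*sqrt(2)/20

Compute the unit normal N̂(u, v) = (-7*sqrt(2)*u*cos(v)/(10*Abs(u)), -7*sqrt(2)*u*sin(v)/(10*Abs(u)), sqrt(2)*u/(10*Abs(u))), and the second partials r_uu, r_uv, r_vv. Take dot products:
  L(u, v) = r_uu · N̂ = 0,
  M(u, v) = r_uv · N̂ = 0,
  N(u, v) = r_vv · N̂ = 7*sqrt(2)*u^2/(10*Abs(u)).
Evaluating at (u, v) = (11/2, 2*pi/3):
  L = 0, M = 0, N = 77*sqrt(2)/20.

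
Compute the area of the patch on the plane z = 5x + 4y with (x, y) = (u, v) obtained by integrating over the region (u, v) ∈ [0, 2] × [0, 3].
Area = 6*sqrt(42)

Area = ∫∫ √(EG − F²) du dv with √(EG − F²) = sqrt(42). Integrating over [0, 2] × [0, 3] gives 6*sqrt(42).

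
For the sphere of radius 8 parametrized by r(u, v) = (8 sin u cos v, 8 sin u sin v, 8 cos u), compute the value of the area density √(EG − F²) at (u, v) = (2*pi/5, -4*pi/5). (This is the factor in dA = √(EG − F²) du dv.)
√(EG − F²)|_{(2*pi/5, -4*pi/5)} = 16*sqrt(2*sqrt(5) + 10)

E = 64, F = 0, G = 64*sin(u)^2, so EG − F² = 4096*sin(u)^2. Taking the positive square root: √(EG − F²) = 64*Abs(sin(u)). At (u, v) = (2*pi/5, -4*pi/5): 16*sqrt(2*sqrt(5) + 10).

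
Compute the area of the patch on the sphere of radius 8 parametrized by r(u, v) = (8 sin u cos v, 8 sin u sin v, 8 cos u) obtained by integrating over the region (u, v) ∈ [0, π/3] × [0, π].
Area = 32*pi

Area = ∫∫ √(EG − F²) du dv with √(EG − F²) = 64*Abs(sin(u)). Integrating over [0, π/3] × [0, π] gives 32*pi.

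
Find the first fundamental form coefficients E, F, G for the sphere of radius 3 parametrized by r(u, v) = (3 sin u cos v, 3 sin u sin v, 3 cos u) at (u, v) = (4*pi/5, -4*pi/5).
E = 9;  F = 0;  G = 45/8 - 9*sqrt(5)/8

Partials: r_u = (3*cos(u)*cos(v), 3*sin(v)*cos(u), -3*sin(u)), r_v = (-3*sin(u)*sin(v), 3*sin(u)*cos(v), 0). As functions of (u, v):
  E = r_u · r_u = 9,
  F = r_u · r_v = 0,
  G = r_v · r_v = 9*sin(u)^2.
Evaluating at (u, v) = (4*pi/5, -4*pi/5): E = 9, F = 0, G = 45/8 - 9*sqrt(5)/8.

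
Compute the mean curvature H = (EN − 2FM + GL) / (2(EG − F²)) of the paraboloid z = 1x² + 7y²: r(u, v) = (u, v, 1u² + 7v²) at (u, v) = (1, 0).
H = 36*sqrt(5)/25

With E = 4*u^2 + 1, F = 28*u*v, G = 196*v^2 + 1, L = 2/sqrt(4*u^2 + 196*v^2 + 1), M = 0, N = 14/sqrt(4*u^2 + 196*v^2 + 1), assemble
  H = (EN − 2FM + GL) / (2(EG − F²)) = 4*(7*u^2 + 49*v^2 + 2)/(4*u^2 + 196*v^2 + 1)^(3/2).
At (u, v) = (1, 0): H = 36*sqrt(5)/25.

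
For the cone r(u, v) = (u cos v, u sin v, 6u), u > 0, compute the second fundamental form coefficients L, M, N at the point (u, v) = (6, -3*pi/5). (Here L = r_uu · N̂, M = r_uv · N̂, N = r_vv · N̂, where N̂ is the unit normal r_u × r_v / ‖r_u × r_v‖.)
L = 0;  M = 0;  N = 36*sqrt(37)/37

Compute the unit normal N̂(u, v) = (-6*sqrt(37)*u*cos(v)/(37*Abs(u)), -6*sqrt(37)*u*sin(v)/(37*Abs(u)), sqrt(37)*u/(37*Abs(u))), and the second partials r_uu, r_uv, r_vv. Take dot products:
  L(u, v) = r_uu · N̂ = 0,
  M(u, v) = r_uv · N̂ = 0,
  N(u, v) = r_vv · N̂ = 6*sqrt(37)*u^2/(37*Abs(u)).
Evaluating at (u, v) = (6, -3*pi/5):
  L = 0, M = 0, N = 36*sqrt(37)/37.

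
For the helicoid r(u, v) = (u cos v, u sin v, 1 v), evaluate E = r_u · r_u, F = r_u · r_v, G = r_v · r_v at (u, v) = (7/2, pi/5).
E = 1;  F = 0;  G = 53/4

Partials: r_u = (cos(v), sin(v), 0), r_v = (-u*sin(v), u*cos(v), 1). As functions of (u, v):
  E = r_u · r_u = 1,
  F = r_u · r_v = 0,
  G = r_v · r_v = u^2 + 1.
Evaluating at (u, v) = (7/2, pi/5): E = 1, F = 0, G = 53/4.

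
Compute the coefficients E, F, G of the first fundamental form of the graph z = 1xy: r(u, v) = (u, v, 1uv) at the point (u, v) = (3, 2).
E = 5;  F = 6;  G = 10

Partials: r_u = (1, 0, v), r_v = (0, 1, u). As functions of (u, v):
  E = r_u · r_u = v^2 + 1,
  F = r_u · r_v = u*v,
  G = r_v · r_v = u^2 + 1.
Evaluating at (u, v) = (3, 2): E = 5, F = 6, G = 10.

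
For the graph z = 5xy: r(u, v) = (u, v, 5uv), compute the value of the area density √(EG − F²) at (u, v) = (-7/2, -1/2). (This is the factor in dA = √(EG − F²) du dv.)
√(EG − F²)|_{(-7/2, -1/2)} = sqrt(1254)/2

E = 25*v^2 + 1, F = 25*u*v, G = 25*u^2 + 1, so EG − F² = 25*u^2 + 25*v^2 + 1. Taking the positive square root: √(EG − F²) = sqrt(25*u^2 + 25*v^2 + 1). At (u, v) = (-7/2, -1/2): sqrt(1254)/2.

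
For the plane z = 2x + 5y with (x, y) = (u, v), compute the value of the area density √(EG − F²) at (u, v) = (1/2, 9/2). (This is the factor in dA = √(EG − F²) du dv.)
√(EG − F²)|_{(1/2, 9/2)} = sqrt(30)

E = 5, F = 10, G = 26, so EG − F² = 30. Taking the positive square root: √(EG − F²) = sqrt(30). At (u, v) = (1/2, 9/2): sqrt(30).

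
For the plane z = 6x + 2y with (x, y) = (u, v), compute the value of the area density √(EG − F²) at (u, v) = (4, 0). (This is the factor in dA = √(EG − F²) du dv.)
√(EG − F²)|_{(4, 0)} = sqrt(41)

E = 37, F = 12, G = 5, so EG − F² = 41. Taking the positive square root: √(EG − F²) = sqrt(41). At (u, v) = (4, 0): sqrt(41).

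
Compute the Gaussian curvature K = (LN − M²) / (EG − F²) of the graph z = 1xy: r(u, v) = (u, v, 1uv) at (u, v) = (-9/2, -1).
K = -16/7921

Coefficients of the first fundamental form: E = v^2 + 1, F = u*v, G = u^2 + 1.
Coefficients of the second fundamental form: L = 0, M = 1/sqrt(u^2 + v^2 + 1), N = 0.
Assemble K = (LN − M²)/(EG − F²) = 1/((u^2*v^2 - (u^2 + 1)*(v^2 + 1))*(u^2 + v^2 + 1)). At (u, v) = (-9/2, -1): K = -16/7921.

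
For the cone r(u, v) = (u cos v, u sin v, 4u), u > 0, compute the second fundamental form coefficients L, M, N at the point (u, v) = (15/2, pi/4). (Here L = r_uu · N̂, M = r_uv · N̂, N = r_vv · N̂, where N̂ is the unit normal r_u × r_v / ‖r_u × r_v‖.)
L = 0;  M = 0;  N = 30*sqrt(17)/17

Compute the unit normal N̂(u, v) = (-4*sqrt(17)*u*cos(v)/(17*Abs(u)), -4*sqrt(17)*u*sin(v)/(17*Abs(u)), sqrt(17)*u/(17*Abs(u))), and the second partials r_uu, r_uv, r_vv. Take dot products:
  L(u, v) = r_uu · N̂ = 0,
  M(u, v) = r_uv · N̂ = 0,
  N(u, v) = r_vv · N̂ = 4*sqrt(17)*u^2/(17*Abs(u)).
Evaluating at (u, v) = (15/2, pi/4):
  L = 0, M = 0, N = 30*sqrt(17)/17.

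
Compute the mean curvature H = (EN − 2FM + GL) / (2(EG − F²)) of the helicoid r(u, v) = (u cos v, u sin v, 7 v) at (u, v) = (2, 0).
H = 0

With E = 1, F = 0, G = u^2 + 49, L = 0, M = -7/sqrt(u^2 + 49), N = 0, assemble
  H = (EN − 2FM + GL) / (2(EG − F²)) = 0.
At (u, v) = (2, 0): H = 0.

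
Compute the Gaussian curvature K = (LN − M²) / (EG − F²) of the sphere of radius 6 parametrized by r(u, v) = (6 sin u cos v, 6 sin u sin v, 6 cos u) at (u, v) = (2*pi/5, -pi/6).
K = 1/36

Coefficients of the first fundamental form: E = 36, F = 0, G = 36*sin(u)^2.
Coefficients of the second fundamental form: L = -6*sin(u)/Abs(sin(u)), M = 0, N = -6*sin(u)^3/Abs(sin(u)).
Assemble K = (LN − M²)/(EG − F²) = 1/36. At (u, v) = (2*pi/5, -pi/6): K = 1/36.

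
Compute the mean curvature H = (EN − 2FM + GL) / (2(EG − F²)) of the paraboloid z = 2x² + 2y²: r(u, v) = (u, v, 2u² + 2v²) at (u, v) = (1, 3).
H = 324*sqrt(161)/25921

With E = 16*u^2 + 1, F = 16*u*v, G = 16*v^2 + 1, L = 4/sqrt(16*u^2 + 16*v^2 + 1), M = 0, N = 4/sqrt(16*u^2 + 16*v^2 + 1), assemble
  H = (EN − 2FM + GL) / (2(EG − F²)) = 4*(8*u^2 + 8*v^2 + 1)/(16*u^2 + 16*v^2 + 1)^(3/2).
At (u, v) = (1, 3): H = 324*sqrt(161)/25921.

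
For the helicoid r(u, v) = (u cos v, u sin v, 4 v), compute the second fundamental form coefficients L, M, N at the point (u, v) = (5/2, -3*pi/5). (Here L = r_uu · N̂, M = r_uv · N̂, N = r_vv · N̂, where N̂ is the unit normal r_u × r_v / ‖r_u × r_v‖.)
L = 0;  M = -8*sqrt(89)/89;  N = 0

Compute the unit normal N̂(u, v) = (4*sin(v)/sqrt(u^2 + 16), -4*cos(v)/sqrt(u^2 + 16), u/sqrt(u^2 + 16)), and the second partials r_uu, r_uv, r_vv. Take dot products:
  L(u, v) = r_uu · N̂ = 0,
  M(u, v) = r_uv · N̂ = -4/sqrt(u^2 + 16),
  N(u, v) = r_vv · N̂ = 0.
Evaluating at (u, v) = (5/2, -3*pi/5):
  L = 0, M = -8*sqrt(89)/89, N = 0.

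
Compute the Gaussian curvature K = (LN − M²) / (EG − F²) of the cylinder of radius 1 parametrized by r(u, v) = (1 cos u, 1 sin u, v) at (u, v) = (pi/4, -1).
K = 0

Coefficients of the first fundamental form: E = 1, F = 0, G = 1.
Coefficients of the second fundamental form: L = -1, M = 0, N = 0.
Assemble K = (LN − M²)/(EG − F²) = 0. At (u, v) = (pi/4, -1): K = 0.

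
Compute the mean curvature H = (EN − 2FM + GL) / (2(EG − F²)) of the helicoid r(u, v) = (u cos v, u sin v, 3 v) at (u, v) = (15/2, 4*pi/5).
H = 0

With E = 1, F = 0, G = u^2 + 9, L = 0, M = -3/sqrt(u^2 + 9), N = 0, assemble
  H = (EN − 2FM + GL) / (2(EG − F²)) = 0.
At (u, v) = (15/2, 4*pi/5): H = 0.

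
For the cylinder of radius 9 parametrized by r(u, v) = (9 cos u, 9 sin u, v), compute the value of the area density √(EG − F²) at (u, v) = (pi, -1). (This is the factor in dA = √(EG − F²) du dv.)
√(EG − F²)|_{(pi, -1)} = 9

E = 81, F = 0, G = 1, so EG − F² = 81. Taking the positive square root: √(EG − F²) = 9. At (u, v) = (pi, -1): 9.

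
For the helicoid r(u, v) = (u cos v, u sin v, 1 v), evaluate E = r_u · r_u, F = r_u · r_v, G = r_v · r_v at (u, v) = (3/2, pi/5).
E = 1;  F = 0;  G = 13/4

Partials: r_u = (cos(v), sin(v), 0), r_v = (-u*sin(v), u*cos(v), 1). As functions of (u, v):
  E = r_u · r_u = 1,
  F = r_u · r_v = 0,
  G = r_v · r_v = u^2 + 1.
Evaluating at (u, v) = (3/2, pi/5): E = 1, F = 0, G = 13/4.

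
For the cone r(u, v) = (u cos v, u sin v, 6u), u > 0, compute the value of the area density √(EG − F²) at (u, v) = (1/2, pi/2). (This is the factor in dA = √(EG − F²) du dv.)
√(EG − F²)|_{(1/2, pi/2)} = sqrt(37)/2

E = 37, F = 0, G = u^2, so EG − F² = 37*u^2. Taking the positive square root: √(EG − F²) = sqrt(37)*Abs(u). At (u, v) = (1/2, pi/2): sqrt(37)/2.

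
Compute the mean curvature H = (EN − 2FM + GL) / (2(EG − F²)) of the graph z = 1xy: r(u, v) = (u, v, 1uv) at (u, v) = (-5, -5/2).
H = -100*sqrt(129)/16641

With E = v^2 + 1, F = u*v, G = u^2 + 1, L = 0, M = 1/sqrt(u^2 + v^2 + 1), N = 0, assemble
  H = (EN − 2FM + GL) / (2(EG − F²)) = -u*v/(u^2 + v^2 + 1)^(3/2).
At (u, v) = (-5, -5/2): H = -100*sqrt(129)/16641.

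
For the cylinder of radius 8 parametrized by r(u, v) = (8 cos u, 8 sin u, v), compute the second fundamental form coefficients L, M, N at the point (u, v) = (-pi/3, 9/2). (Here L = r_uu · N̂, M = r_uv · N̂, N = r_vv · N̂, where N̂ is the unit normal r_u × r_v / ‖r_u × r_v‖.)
L = -8;  M = 0;  N = 0

Compute the unit normal N̂(u, v) = (cos(u), sin(u), 0), and the second partials r_uu, r_uv, r_vv. Take dot products:
  L(u, v) = r_uu · N̂ = -8,
  M(u, v) = r_uv · N̂ = 0,
  N(u, v) = r_vv · N̂ = 0.
Evaluating at (u, v) = (-pi/3, 9/2):
  L = -8, M = 0, N = 0.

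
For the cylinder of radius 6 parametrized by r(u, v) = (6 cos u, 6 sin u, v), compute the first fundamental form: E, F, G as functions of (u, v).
E = 36;  F = 0;  G = 1

Compute partials: r_u = (-6*sin(u), 6*cos(u), 0), r_v = (0, 0, 1). Then
  E = r_u · r_u = 36,
  F = r_u · r_v = 0,
  G = r_v · r_v = 1.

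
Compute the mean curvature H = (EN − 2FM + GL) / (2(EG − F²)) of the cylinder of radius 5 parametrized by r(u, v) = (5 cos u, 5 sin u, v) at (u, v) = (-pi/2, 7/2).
H = -1/10

With E = 25, F = 0, G = 1, L = -5, M = 0, N = 0, assemble
  H = (EN − 2FM + GL) / (2(EG − F²)) = -1/10.
At (u, v) = (-pi/2, 7/2): H = -1/10.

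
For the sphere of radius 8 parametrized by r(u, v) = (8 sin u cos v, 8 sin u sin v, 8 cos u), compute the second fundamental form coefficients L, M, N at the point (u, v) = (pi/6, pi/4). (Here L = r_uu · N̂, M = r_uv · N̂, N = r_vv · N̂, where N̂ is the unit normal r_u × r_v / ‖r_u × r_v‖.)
L = -8;  M = 0;  N = -2

Compute the unit normal N̂(u, v) = (sin(u)^2*cos(v)/Abs(sin(u)), sin(u)^2*sin(v)/Abs(sin(u)), sin(2*u)/(2*Abs(sin(u)))), and the second partials r_uu, r_uv, r_vv. Take dot products:
  L(u, v) = r_uu · N̂ = -8*sin(u)/Abs(sin(u)),
  M(u, v) = r_uv · N̂ = 0,
  N(u, v) = r_vv · N̂ = -8*sin(u)^3/Abs(sin(u)).
Evaluating at (u, v) = (pi/6, pi/4):
  L = -8, M = 0, N = -2.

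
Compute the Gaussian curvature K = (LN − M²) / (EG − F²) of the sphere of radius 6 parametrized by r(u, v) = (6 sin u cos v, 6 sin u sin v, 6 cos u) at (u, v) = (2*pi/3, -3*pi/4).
K = 1/36

Coefficients of the first fundamental form: E = 36, F = 0, G = 36*sin(u)^2.
Coefficients of the second fundamental form: L = -6*sin(u)/Abs(sin(u)), M = 0, N = -6*sin(u)^3/Abs(sin(u)).
Assemble K = (LN − M²)/(EG − F²) = 1/36. At (u, v) = (2*pi/3, -3*pi/4): K = 1/36.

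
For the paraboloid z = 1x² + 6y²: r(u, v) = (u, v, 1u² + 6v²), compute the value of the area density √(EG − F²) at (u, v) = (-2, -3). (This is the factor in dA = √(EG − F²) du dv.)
√(EG − F²)|_{(-2, -3)} = sqrt(1313)

E = 4*u^2 + 1, F = 24*u*v, G = 144*v^2 + 1, so EG − F² = 4*u^2 + 144*v^2 + 1. Taking the positive square root: √(EG − F²) = sqrt(4*u^2 + 144*v^2 + 1). At (u, v) = (-2, -3): sqrt(1313).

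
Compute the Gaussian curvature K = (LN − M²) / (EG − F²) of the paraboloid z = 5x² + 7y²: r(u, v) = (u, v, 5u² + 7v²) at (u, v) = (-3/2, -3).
K = 7/198005

Coefficients of the first fundamental form: E = 100*u^2 + 1, F = 140*u*v, G = 196*v^2 + 1.
Coefficients of the second fundamental form: L = 10/sqrt(100*u^2 + 196*v^2 + 1), M = 0, N = 14/sqrt(100*u^2 + 196*v^2 + 1).
Assemble K = (LN − M²)/(EG − F²) = 140/(10000*u^4 + 39200*u^2*v^2 + 200*u^2 + 38416*v^4 + 392*v^2 + 1). At (u, v) = (-3/2, -3): K = 7/198005.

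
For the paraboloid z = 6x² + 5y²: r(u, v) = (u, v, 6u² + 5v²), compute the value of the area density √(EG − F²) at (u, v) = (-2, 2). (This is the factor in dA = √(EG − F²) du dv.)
√(EG − F²)|_{(-2, 2)} = sqrt(977)

E = 144*u^2 + 1, F = 120*u*v, G = 100*v^2 + 1, so EG − F² = 144*u^2 + 100*v^2 + 1. Taking the positive square root: √(EG − F²) = sqrt(144*u^2 + 100*v^2 + 1). At (u, v) = (-2, 2): sqrt(977).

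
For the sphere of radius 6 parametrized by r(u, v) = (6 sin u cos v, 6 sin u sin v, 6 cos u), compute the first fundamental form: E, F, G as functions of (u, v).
E = 36;  F = 0;  G = 36*sin(u)^2

Compute partials: r_u = (6*cos(u)*cos(v), 6*sin(v)*cos(u), -6*sin(u)), r_v = (-6*sin(u)*sin(v), 6*sin(u)*cos(v), 0). Then
  E = r_u · r_u = 36,
  F = r_u · r_v = 0,
  G = r_v · r_v = 36*sin(u)^2.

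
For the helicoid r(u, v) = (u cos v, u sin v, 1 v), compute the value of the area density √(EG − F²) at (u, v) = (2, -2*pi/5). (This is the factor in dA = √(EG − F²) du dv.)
√(EG − F²)|_{(2, -2*pi/5)} = sqrt(5)

E = 1, F = 0, G = u^2 + 1, so EG − F² = u^2 + 1. Taking the positive square root: √(EG − F²) = sqrt(u^2 + 1). At (u, v) = (2, -2*pi/5): sqrt(5).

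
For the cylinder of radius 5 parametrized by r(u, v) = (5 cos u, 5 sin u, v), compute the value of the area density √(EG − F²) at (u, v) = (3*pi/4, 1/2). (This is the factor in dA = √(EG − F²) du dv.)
√(EG − F²)|_{(3*pi/4, 1/2)} = 5

E = 25, F = 0, G = 1, so EG − F² = 25. Taking the positive square root: √(EG − F²) = 5. At (u, v) = (3*pi/4, 1/2): 5.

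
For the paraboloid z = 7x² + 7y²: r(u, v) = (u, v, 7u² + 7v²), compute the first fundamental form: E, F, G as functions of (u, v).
E = 196*u^2 + 1;  F = 196*u*v;  G = 196*v^2 + 1

Compute partials: r_u = (1, 0, 14*u), r_v = (0, 1, 14*v). Then
  E = r_u · r_u = 196*u^2 + 1,
  F = r_u · r_v = 196*u*v,
  G = r_v · r_v = 196*v^2 + 1.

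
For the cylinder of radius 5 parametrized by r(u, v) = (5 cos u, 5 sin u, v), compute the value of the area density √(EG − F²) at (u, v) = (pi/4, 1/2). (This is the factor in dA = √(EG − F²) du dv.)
√(EG − F²)|_{(pi/4, 1/2)} = 5

E = 25, F = 0, G = 1, so EG − F² = 25. Taking the positive square root: √(EG − F²) = 5. At (u, v) = (pi/4, 1/2): 5.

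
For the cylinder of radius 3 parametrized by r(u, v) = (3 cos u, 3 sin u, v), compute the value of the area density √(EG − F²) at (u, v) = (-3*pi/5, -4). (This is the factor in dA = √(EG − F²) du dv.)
√(EG − F²)|_{(-3*pi/5, -4)} = 3

E = 9, F = 0, G = 1, so EG − F² = 9. Taking the positive square root: √(EG − F²) = 3. At (u, v) = (-3*pi/5, -4): 3.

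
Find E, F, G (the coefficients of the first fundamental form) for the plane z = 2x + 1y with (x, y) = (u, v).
E = 5;  F = 2;  G = 2

Compute partials: r_u = (1, 0, 2), r_v = (0, 1, 1). Then
  E = r_u · r_u = 5,
  F = r_u · r_v = 2,
  G = r_v · r_v = 2.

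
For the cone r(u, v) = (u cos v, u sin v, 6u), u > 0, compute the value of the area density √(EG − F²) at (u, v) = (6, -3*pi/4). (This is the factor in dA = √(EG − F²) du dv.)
√(EG − F²)|_{(6, -3*pi/4)} = 6*sqrt(37)

E = 37, F = 0, G = u^2, so EG − F² = 37*u^2. Taking the positive square root: √(EG − F²) = sqrt(37)*Abs(u). At (u, v) = (6, -3*pi/4): 6*sqrt(37).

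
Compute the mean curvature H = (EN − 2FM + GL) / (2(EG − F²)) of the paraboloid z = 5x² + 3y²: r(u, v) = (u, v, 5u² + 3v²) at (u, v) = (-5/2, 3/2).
H = 2288*sqrt(707)/499849

With E = 100*u^2 + 1, F = 60*u*v, G = 36*v^2 + 1, L = 10/sqrt(100*u^2 + 36*v^2 + 1), M = 0, N = 6/sqrt(100*u^2 + 36*v^2 + 1), assemble
  H = (EN − 2FM + GL) / (2(EG − F²)) = 4*(75*u^2 + 45*v^2 + 2)/(100*u^2 + 36*v^2 + 1)^(3/2).
At (u, v) = (-5/2, 3/2): H = 2288*sqrt(707)/499849.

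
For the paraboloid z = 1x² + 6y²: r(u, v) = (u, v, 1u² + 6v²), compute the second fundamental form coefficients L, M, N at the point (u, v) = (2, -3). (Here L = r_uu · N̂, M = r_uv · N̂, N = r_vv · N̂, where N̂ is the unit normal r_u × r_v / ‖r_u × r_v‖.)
L = 2*sqrt(1313)/1313;  M = 0;  N = 12*sqrt(1313)/1313

Compute the unit normal N̂(u, v) = (-2*u/sqrt(4*u^2 + 144*v^2 + 1), -12*v/sqrt(4*u^2 + 144*v^2 + 1), 1/sqrt(4*u^2 + 144*v^2 + 1)), and the second partials r_uu, r_uv, r_vv. Take dot products:
  L(u, v) = r_uu · N̂ = 2/sqrt(4*u^2 + 144*v^2 + 1),
  M(u, v) = r_uv · N̂ = 0,
  N(u, v) = r_vv · N̂ = 12/sqrt(4*u^2 + 144*v^2 + 1).
Evaluating at (u, v) = (2, -3):
  L = 2*sqrt(1313)/1313, M = 0, N = 12*sqrt(1313)/1313.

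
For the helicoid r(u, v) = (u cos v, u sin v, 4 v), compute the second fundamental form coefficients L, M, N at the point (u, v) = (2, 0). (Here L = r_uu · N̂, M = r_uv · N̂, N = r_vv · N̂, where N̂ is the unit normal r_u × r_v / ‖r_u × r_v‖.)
L = 0;  M = -2*sqrt(5)/5;  N = 0

Compute the unit normal N̂(u, v) = (4*sin(v)/sqrt(u^2 + 16), -4*cos(v)/sqrt(u^2 + 16), u/sqrt(u^2 + 16)), and the second partials r_uu, r_uv, r_vv. Take dot products:
  L(u, v) = r_uu · N̂ = 0,
  M(u, v) = r_uv · N̂ = -4/sqrt(u^2 + 16),
  N(u, v) = r_vv · N̂ = 0.
Evaluating at (u, v) = (2, 0):
  L = 0, M = -2*sqrt(5)/5, N = 0.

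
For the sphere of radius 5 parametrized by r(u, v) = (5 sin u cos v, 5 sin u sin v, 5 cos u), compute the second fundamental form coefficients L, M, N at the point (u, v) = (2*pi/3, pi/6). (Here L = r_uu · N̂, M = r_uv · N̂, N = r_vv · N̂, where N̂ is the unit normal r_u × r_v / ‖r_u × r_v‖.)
L = -5;  M = 0;  N = -15/4

Compute the unit normal N̂(u, v) = (sin(u)^2*cos(v)/Abs(sin(u)), sin(u)^2*sin(v)/Abs(sin(u)), sin(2*u)/(2*Abs(sin(u)))), and the second partials r_uu, r_uv, r_vv. Take dot products:
  L(u, v) = r_uu · N̂ = -5*sin(u)/Abs(sin(u)),
  M(u, v) = r_uv · N̂ = 0,
  N(u, v) = r_vv · N̂ = -5*sin(u)^3/Abs(sin(u)).
Evaluating at (u, v) = (2*pi/3, pi/6):
  L = -5, M = 0, N = -15/4.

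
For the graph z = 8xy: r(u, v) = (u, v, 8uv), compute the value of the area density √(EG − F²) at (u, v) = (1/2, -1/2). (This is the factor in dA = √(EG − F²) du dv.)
√(EG − F²)|_{(1/2, -1/2)} = sqrt(33)

E = 64*v^2 + 1, F = 64*u*v, G = 64*u^2 + 1, so EG − F² = 64*u^2 + 64*v^2 + 1. Taking the positive square root: √(EG − F²) = sqrt(64*u^2 + 64*v^2 + 1). At (u, v) = (1/2, -1/2): sqrt(33).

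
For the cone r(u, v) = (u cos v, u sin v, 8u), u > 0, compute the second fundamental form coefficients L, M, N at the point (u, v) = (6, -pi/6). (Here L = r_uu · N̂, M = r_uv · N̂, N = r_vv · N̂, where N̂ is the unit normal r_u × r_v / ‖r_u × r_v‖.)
L = 0;  M = 0;  N = 48*sqrt(65)/65

Compute the unit normal N̂(u, v) = (-8*sqrt(65)*u*cos(v)/(65*Abs(u)), -8*sqrt(65)*u*sin(v)/(65*Abs(u)), sqrt(65)*u/(65*Abs(u))), and the second partials r_uu, r_uv, r_vv. Take dot products:
  L(u, v) = r_uu · N̂ = 0,
  M(u, v) = r_uv · N̂ = 0,
  N(u, v) = r_vv · N̂ = 8*sqrt(65)*u^2/(65*Abs(u)).
Evaluating at (u, v) = (6, -pi/6):
  L = 0, M = 0, N = 48*sqrt(65)/65.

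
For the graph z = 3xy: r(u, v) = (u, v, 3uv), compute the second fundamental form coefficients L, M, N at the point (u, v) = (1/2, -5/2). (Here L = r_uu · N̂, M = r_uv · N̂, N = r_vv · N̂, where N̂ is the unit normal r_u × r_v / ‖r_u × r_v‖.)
L = 0;  M = 3*sqrt(238)/119;  N = 0

Compute the unit normal N̂(u, v) = (-3*v/sqrt(9*u^2 + 9*v^2 + 1), -3*u/sqrt(9*u^2 + 9*v^2 + 1), 1/sqrt(9*u^2 + 9*v^2 + 1)), and the second partials r_uu, r_uv, r_vv. Take dot products:
  L(u, v) = r_uu · N̂ = 0,
  M(u, v) = r_uv · N̂ = 3/sqrt(9*u^2 + 9*v^2 + 1),
  N(u, v) = r_vv · N̂ = 0.
Evaluating at (u, v) = (1/2, -5/2):
  L = 0, M = 3*sqrt(238)/119, N = 0.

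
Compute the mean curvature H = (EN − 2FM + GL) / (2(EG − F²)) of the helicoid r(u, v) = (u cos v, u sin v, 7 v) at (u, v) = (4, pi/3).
H = 0

With E = 1, F = 0, G = u^2 + 49, L = 0, M = -7/sqrt(u^2 + 49), N = 0, assemble
  H = (EN − 2FM + GL) / (2(EG − F²)) = 0.
At (u, v) = (4, pi/3): H = 0.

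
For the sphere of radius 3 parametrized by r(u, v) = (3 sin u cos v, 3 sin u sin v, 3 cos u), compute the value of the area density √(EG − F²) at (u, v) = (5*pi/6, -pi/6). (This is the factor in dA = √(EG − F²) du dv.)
√(EG − F²)|_{(5*pi/6, -pi/6)} = 9/2

E = 9, F = 0, G = 9*sin(u)^2, so EG − F² = 81*sin(u)^2. Taking the positive square root: √(EG − F²) = 9*Abs(sin(u)). At (u, v) = (5*pi/6, -pi/6): 9/2.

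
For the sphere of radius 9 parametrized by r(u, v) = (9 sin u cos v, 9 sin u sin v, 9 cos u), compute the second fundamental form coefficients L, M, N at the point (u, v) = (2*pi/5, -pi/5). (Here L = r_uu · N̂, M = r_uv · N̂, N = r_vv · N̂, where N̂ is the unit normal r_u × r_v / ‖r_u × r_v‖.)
L = -9;  M = 0;  N = -45/8 - 9*sqrt(5)/8

Compute the unit normal N̂(u, v) = (sin(u)^2*cos(v)/Abs(sin(u)), sin(u)^2*sin(v)/Abs(sin(u)), sin(2*u)/(2*Abs(sin(u)))), and the second partials r_uu, r_uv, r_vv. Take dot products:
  L(u, v) = r_uu · N̂ = -9*sin(u)/Abs(sin(u)),
  M(u, v) = r_uv · N̂ = 0,
  N(u, v) = r_vv · N̂ = -9*sin(u)^3/Abs(sin(u)).
Evaluating at (u, v) = (2*pi/5, -pi/5):
  L = -9, M = 0, N = -45/8 - 9*sqrt(5)/8.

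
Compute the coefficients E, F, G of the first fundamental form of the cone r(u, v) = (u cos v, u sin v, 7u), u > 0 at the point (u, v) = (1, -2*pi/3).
E = 50;  F = 0;  G = 1

Partials: r_u = (cos(v), sin(v), 7), r_v = (-u*sin(v), u*cos(v), 0). As functions of (u, v):
  E = r_u · r_u = 50,
  F = r_u · r_v = 0,
  G = r_v · r_v = u^2.
Evaluating at (u, v) = (1, -2*pi/3): E = 50, F = 0, G = 1.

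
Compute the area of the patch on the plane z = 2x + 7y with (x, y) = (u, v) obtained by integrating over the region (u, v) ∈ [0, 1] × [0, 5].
Area = 15*sqrt(6)

Area = ∫∫ √(EG − F²) du dv with √(EG − F²) = 3*sqrt(6). Integrating over [0, 1] × [0, 5] gives 15*sqrt(6).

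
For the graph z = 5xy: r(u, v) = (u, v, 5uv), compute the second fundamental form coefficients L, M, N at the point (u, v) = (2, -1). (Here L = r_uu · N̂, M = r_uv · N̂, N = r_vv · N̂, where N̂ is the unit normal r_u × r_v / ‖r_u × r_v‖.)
L = 0;  M = 5*sqrt(14)/42;  N = 0

Compute the unit normal N̂(u, v) = (-5*v/sqrt(25*u^2 + 25*v^2 + 1), -5*u/sqrt(25*u^2 + 25*v^2 + 1), 1/sqrt(25*u^2 + 25*v^2 + 1)), and the second partials r_uu, r_uv, r_vv. Take dot products:
  L(u, v) = r_uu · N̂ = 0,
  M(u, v) = r_uv · N̂ = 5/sqrt(25*u^2 + 25*v^2 + 1),
  N(u, v) = r_vv · N̂ = 0.
Evaluating at (u, v) = (2, -1):
  L = 0, M = 5*sqrt(14)/42, N = 0.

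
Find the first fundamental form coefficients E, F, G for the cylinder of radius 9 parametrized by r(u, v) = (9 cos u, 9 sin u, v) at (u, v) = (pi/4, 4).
E = 81;  F = 0;  G = 1

Partials: r_u = (-9*sin(u), 9*cos(u), 0), r_v = (0, 0, 1). As functions of (u, v):
  E = r_u · r_u = 81,
  F = r_u · r_v = 0,
  G = r_v · r_v = 1.
Evaluating at (u, v) = (pi/4, 4): E = 81, F = 0, G = 1.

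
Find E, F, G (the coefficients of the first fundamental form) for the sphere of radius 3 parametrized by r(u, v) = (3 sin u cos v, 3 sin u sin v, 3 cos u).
E = 9;  F = 0;  G = 9*sin(u)^2

Compute partials: r_u = (3*cos(u)*cos(v), 3*sin(v)*cos(u), -3*sin(u)), r_v = (-3*sin(u)*sin(v), 3*sin(u)*cos(v), 0). Then
  E = r_u · r_u = 9,
  F = r_u · r_v = 0,
  G = r_v · r_v = 9*sin(u)^2.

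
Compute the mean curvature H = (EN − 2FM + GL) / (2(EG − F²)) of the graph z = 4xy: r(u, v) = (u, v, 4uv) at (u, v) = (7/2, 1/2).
H = -112*sqrt(201)/40401

With E = 16*v^2 + 1, F = 16*u*v, G = 16*u^2 + 1, L = 0, M = 4/sqrt(16*u^2 + 16*v^2 + 1), N = 0, assemble
  H = (EN − 2FM + GL) / (2(EG − F²)) = -64*u*v/(16*u^2 + 16*v^2 + 1)^(3/2).
At (u, v) = (7/2, 1/2): H = -112*sqrt(201)/40401.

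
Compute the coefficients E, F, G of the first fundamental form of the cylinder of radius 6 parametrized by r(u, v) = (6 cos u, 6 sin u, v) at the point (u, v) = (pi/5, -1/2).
E = 36;  F = 0;  G = 1

Partials: r_u = (-6*sin(u), 6*cos(u), 0), r_v = (0, 0, 1). As functions of (u, v):
  E = r_u · r_u = 36,
  F = r_u · r_v = 0,
  G = r_v · r_v = 1.
Evaluating at (u, v) = (pi/5, -1/2): E = 36, F = 0, G = 1.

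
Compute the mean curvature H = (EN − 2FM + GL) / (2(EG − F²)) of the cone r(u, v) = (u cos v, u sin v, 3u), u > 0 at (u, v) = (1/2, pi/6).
H = 3*sqrt(10)/10

With E = 10, F = 0, G = u^2, L = 0, M = 0, N = 3*sqrt(10)*u^2/(10*Abs(u)), assemble
  H = (EN − 2FM + GL) / (2(EG − F²)) = 3*sqrt(10)/(20*Abs(u)).
At (u, v) = (1/2, pi/6): H = 3*sqrt(10)/10.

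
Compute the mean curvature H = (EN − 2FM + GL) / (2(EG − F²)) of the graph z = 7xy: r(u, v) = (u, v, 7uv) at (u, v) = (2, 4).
H = -2744*sqrt(109)/320787

With E = 49*v^2 + 1, F = 49*u*v, G = 49*u^2 + 1, L = 0, M = 7/sqrt(49*u^2 + 49*v^2 + 1), N = 0, assemble
  H = (EN − 2FM + GL) / (2(EG − F²)) = -343*u*v/(49*u^2 + 49*v^2 + 1)^(3/2).
At (u, v) = (2, 4): H = -2744*sqrt(109)/320787.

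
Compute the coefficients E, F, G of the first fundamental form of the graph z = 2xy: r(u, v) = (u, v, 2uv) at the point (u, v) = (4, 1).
E = 5;  F = 16;  G = 65

Partials: r_u = (1, 0, 2*v), r_v = (0, 1, 2*u). As functions of (u, v):
  E = r_u · r_u = 4*v^2 + 1,
  F = r_u · r_v = 4*u*v,
  G = r_v · r_v = 4*u^2 + 1.
Evaluating at (u, v) = (4, 1): E = 5, F = 16, G = 65.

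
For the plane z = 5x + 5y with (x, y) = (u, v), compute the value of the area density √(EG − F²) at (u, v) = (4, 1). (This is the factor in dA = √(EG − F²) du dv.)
√(EG − F²)|_{(4, 1)} = sqrt(51)

E = 26, F = 25, G = 26, so EG − F² = 51. Taking the positive square root: √(EG − F²) = sqrt(51). At (u, v) = (4, 1): sqrt(51).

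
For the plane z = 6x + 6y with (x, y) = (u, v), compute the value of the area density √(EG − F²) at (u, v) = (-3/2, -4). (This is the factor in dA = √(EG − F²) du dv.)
√(EG − F²)|_{(-3/2, -4)} = sqrt(73)

E = 37, F = 36, G = 37, so EG − F² = 73. Taking the positive square root: √(EG − F²) = sqrt(73). At (u, v) = (-3/2, -4): sqrt(73).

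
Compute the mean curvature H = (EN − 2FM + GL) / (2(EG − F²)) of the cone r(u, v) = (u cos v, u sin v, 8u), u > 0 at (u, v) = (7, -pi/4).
H = 4*sqrt(65)/455

With E = 65, F = 0, G = u^2, L = 0, M = 0, N = 8*sqrt(65)*u^2/(65*Abs(u)), assemble
  H = (EN − 2FM + GL) / (2(EG − F²)) = 4*sqrt(65)/(65*Abs(u)).
At (u, v) = (7, -pi/4): H = 4*sqrt(65)/455.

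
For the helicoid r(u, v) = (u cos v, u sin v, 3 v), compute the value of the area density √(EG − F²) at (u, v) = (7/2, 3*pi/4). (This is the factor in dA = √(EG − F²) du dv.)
√(EG − F²)|_{(7/2, 3*pi/4)} = sqrt(85)/2

E = 1, F = 0, G = u^2 + 9, so EG − F² = u^2 + 9. Taking the positive square root: √(EG − F²) = sqrt(u^2 + 9). At (u, v) = (7/2, 3*pi/4): sqrt(85)/2.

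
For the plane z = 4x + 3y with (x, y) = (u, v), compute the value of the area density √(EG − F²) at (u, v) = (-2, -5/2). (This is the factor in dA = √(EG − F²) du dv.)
√(EG − F²)|_{(-2, -5/2)} = sqrt(26)

E = 17, F = 12, G = 10, so EG − F² = 26. Taking the positive square root: √(EG − F²) = sqrt(26). At (u, v) = (-2, -5/2): sqrt(26).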